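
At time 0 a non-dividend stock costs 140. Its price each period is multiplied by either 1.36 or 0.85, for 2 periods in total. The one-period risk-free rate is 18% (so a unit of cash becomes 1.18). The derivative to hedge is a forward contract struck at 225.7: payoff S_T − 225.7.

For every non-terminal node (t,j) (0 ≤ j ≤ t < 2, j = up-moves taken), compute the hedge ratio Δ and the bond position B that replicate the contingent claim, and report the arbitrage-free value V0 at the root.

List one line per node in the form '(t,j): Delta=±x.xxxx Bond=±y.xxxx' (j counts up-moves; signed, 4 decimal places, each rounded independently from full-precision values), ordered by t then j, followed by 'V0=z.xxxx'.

(0,0): Delta=1.0000 Bond=-162.0942
(1,0): Delta=1.0000 Bond=-191.2712
(1,1): Delta=1.0000 Bond=-191.2712
V0=-22.0942

No-arbitrage ⇒ martingale measure with p* = (R−d)/(u−d) = 0.6471.
Terminal payoffs: V(2,0)=-124.5500, V(2,1)=-63.8600, V(2,2)=33.2440
(1,0): S=119.0000. Δ = (V_up−V_dn)/(S_up−S_dn) = (-63.8600−-124.5500)/(161.8400−101.1500) = 1.0000. V = [p*·-63.8600 + (1−p*)·-124.5500]/1.18 = -72.2712. B = V − Δ·S = -191.2712.
(1,1): S=190.4000. Δ = (V_up−V_dn)/(S_up−S_dn) = (33.2440−-63.8600)/(258.9440−161.8400) = 1.0000. V = [p*·33.2440 + (1−p*)·-63.8600]/1.18 = -0.8712. B = V − Δ·S = -191.2712.
(0,0): S=140.0000. Δ = (V_up−V_dn)/(S_up−S_dn) = (-0.8712−-72.2712)/(190.4000−119.0000) = 1.0000. V = [p*·-0.8712 + (1−p*)·-72.2712]/1.18 = -22.0942. B = V − Δ·S = -162.0942.
Root portfolio cost Δ·140+B reproduces V0=-22.0942.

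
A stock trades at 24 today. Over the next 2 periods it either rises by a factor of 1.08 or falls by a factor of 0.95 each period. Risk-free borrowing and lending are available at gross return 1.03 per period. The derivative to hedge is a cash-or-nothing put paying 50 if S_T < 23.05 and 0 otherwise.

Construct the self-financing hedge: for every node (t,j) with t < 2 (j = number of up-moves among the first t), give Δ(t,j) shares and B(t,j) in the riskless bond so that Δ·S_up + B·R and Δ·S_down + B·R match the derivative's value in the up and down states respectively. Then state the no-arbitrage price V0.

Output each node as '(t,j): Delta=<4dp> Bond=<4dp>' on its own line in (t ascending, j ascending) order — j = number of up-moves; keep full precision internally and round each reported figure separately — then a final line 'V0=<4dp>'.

(0,0): Delta=-5.9842 Bond=150.5922
(1,0): Delta=-16.8691 Bond=403.2860
(1,1): Delta=0.0000 Bond=0.0000
V0=6.9719

Since d<R<u, set p* = (R−d)/(u−d) = 0.6154; price each node as the discounted p*-expectation of its children.
At expiry t=2: V(2,0)=50.0000, V(2,1)=0.0000, V(2,2)=0.0000
Node (1,0) S=22.8000: V=(p*·0.0000+(1−p*)·50.0000)/1.03=18.6706; Δ=(0.0000−50.0000)/(24.6240−21.6600)=-16.8691; B=V−Δ·S=403.2860
Node (1,1) S=25.9200: V=(p*·0.0000+(1−p*)·0.0000)/1.03=0.0000; Δ=(0.0000−0.0000)/(27.9936−24.6240)=0.0000; B=V−Δ·S=0.0000
Node (0,0) S=24.0000: V=(p*·0.0000+(1−p*)·18.6706)/1.03=6.9719; Δ=(0.0000−18.6706)/(25.9200−22.8000)=-5.9842; B=V−Δ·S=150.5922
Check: Δ(0,0)·S0 + B(0,0) = 6.9719 = V0.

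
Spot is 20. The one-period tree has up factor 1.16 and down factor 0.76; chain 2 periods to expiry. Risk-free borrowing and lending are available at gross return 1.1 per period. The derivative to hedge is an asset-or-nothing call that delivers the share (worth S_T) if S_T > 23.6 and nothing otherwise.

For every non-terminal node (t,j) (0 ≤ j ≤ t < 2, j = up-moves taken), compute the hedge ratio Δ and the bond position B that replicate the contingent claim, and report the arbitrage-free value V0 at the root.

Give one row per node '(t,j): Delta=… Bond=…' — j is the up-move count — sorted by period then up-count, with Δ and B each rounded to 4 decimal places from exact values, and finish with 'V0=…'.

(0,0): Delta=2.5995 Bond=-35.9197
(1,0): Delta=0.0000 Bond=0.0000
(1,1): Delta=2.9000 Bond=-46.4844
V0=16.0694

No-arbitrage ⇒ martingale measure with p* = (R−d)/(u−d) = 0.8500.
Terminal payoffs: V(2,0)=0.0000, V(2,1)=0.0000, V(2,2)=26.9120
Node (1,0) S=15.2000: V=(p*·0.0000+(1−p*)·0.0000)/1.1=0.0000; Δ=(0.0000−0.0000)/(17.6320−11.5520)=0.0000; B=V−Δ·S=0.0000
Node (1,1) S=23.2000: V=(p*·26.9120+(1−p*)·0.0000)/1.1=20.7956; Δ=(26.9120−0.0000)/(26.9120−17.6320)=2.9000; B=V−Δ·S=-46.4844
Node (0,0) S=20.0000: V=(p*·20.7956+(1−p*)·0.0000)/1.1=16.0694; Δ=(20.7956−0.0000)/(23.2000−15.2000)=2.5995; B=V−Δ·S=-35.9197
The time-0 hedge costs 16.0694, which is the no-arbitrage price.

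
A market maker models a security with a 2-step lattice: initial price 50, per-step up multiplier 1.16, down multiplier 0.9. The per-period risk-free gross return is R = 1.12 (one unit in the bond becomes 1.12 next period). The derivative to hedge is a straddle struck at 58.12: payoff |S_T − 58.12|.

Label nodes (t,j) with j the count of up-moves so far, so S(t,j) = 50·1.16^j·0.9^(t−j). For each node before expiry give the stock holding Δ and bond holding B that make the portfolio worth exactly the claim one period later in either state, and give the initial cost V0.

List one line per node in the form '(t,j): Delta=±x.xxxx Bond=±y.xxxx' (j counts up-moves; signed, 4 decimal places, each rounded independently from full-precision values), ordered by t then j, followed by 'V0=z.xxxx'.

The replicating-portfolio and risk-neutral prices coincide; use p* = (1.12−0.9)/(1.16−0.9) = 0.8462 for the latter.
Payoff layer (t=2): V(2,0)=17.6200, V(2,1)=5.9200, V(2,2)=9.1600
  t=1,j=0: stock 45.0000 → up 52.2000 (V=5.9200), down 40.5000 (V=17.6200). Price 6.8929; hedge Δ=-1.0000, bond B=51.8929.
  t=1,j=1: stock 58.0000 → up 67.2800 (V=9.1600), down 52.2000 (V=5.9200). Price 7.7335; hedge Δ=0.2149, bond B=-4.7280.
  t=0,j=0: stock 50.0000 → up 58.0000 (V=7.7335), down 45.0000 (V=6.8929). Price 6.7895; hedge Δ=0.0647, bond B=3.5561.
The time-0 hedge costs 6.7895, which is the no-arbitrage price.

(0,0): Delta=0.0647 Bond=3.5561
(1,0): Delta=-1.0000 Bond=51.8929
(1,1): Delta=0.2149 Bond=-4.7280
V0=6.7895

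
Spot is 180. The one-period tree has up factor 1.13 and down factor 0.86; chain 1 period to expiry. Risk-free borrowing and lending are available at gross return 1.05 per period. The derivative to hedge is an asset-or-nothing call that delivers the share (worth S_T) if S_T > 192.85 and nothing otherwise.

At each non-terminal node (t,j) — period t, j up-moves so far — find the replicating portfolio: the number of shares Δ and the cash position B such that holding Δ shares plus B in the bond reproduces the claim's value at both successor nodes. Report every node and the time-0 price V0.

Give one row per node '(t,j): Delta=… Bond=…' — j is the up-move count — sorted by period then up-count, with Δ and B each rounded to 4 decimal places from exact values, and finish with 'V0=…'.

Risk-neutral probability p* = (R−d)/(u−d) = (1.05−0.86)/(1.13−0.86) = 0.7037.
Terminal values V(1,·): V(1,0)=0.0000, V(1,1)=203.4000
Node (0,0) S=180.0000: V=(p*·203.4000+(1−p*)·0.0000)/1.05=136.3175; Δ=(203.4000−0.0000)/(203.4000−154.8000)=4.1852; B=V−Δ·S=-617.0159
Self-financing check: at every node Δ·S+B equals the discounted successor values.

(0,0): Delta=4.1852 Bond=-617.0159
V0=136.3175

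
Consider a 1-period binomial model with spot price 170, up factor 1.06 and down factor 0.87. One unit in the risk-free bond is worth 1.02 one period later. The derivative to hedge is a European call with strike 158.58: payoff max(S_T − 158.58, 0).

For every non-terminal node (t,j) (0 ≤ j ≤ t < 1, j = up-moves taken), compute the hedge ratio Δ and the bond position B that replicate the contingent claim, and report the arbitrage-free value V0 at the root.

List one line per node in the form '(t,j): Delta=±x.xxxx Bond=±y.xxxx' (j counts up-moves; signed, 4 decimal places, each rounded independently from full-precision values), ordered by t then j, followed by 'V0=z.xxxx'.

No-arbitrage ⇒ martingale measure with p* = (R−d)/(u−d) = 0.7895.
Terminal values V(1,·): V(1,0)=0.0000, V(1,1)=21.6200
Node (0,0) S=170.0000: V=(p*·21.6200+(1−p*)·0.0000)/1.02=16.7337; Δ=(21.6200−0.0000)/(180.2000−147.9000)=0.6693; B=V−Δ·S=-97.0557
The time-0 hedge costs 16.7337, which is the no-arbitrage price.

(0,0): Delta=0.6693 Bond=-97.0557
V0=16.7337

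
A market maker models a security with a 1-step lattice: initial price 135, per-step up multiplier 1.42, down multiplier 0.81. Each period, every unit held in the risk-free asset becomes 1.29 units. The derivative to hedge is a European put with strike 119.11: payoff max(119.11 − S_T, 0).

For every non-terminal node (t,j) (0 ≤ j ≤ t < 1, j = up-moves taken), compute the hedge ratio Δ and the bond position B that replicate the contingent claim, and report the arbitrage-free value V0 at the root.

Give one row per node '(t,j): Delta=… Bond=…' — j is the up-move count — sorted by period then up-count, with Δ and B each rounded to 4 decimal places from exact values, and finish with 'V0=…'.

(0,0): Delta=-0.1185 Bond=17.6124
V0=1.6124

The replicating-portfolio and risk-neutral prices coincide; use p* = (1.29−0.81)/(1.42−0.81) = 0.7869 for the latter.
Terminal values V(1,·): V(1,0)=9.7600, V(1,1)=0.0000
  t=0,j=0: stock 135.0000 → up 191.7000 (V=0.0000), down 109.3500 (V=9.7600). Price 1.6124; hedge Δ=-0.1185, bond B=17.6124.
Each (Δ,B) replicates both successor values, so the strategy is self-financing and V0 is arbitrage-free.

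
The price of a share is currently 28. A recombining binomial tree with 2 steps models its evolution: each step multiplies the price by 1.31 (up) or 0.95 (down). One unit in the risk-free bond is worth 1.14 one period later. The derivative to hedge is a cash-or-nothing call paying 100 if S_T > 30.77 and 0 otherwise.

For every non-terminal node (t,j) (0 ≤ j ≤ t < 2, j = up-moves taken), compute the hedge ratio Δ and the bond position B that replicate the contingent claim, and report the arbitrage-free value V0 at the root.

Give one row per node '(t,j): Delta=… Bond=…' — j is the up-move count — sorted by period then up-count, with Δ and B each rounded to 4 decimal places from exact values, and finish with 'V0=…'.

(0,0): Delta=4.1094 Bond=-55.2758
(1,0): Delta=10.4428 Bond=-231.4815
(1,1): Delta=0.0000 Bond=87.7193
V0=59.7881

The replicating-portfolio and risk-neutral prices coincide; use p* = (1.14−0.95)/(1.31−0.95) = 0.5278 for the latter.
At expiry t=2: V(2,0)=0.0000, V(2,1)=100.0000, V(2,2)=100.0000
(1,0): S=26.6000. Δ = (V_up−V_dn)/(S_up−S_dn) = (100.0000−0.0000)/(34.8460−25.2700) = 10.4428. V = [p*·100.0000 + (1−p*)·0.0000]/1.14 = 46.2963. B = V − Δ·S = -231.4815.
(1,1): S=36.6800. Δ = (V_up−V_dn)/(S_up−S_dn) = (100.0000−100.0000)/(48.0508−34.8460) = 0.0000. V = [p*·100.0000 + (1−p*)·100.0000]/1.14 = 87.7193. B = V − Δ·S = 87.7193.
(0,0): S=28.0000. Δ = (V_up−V_dn)/(S_up−S_dn) = (87.7193−46.2963)/(36.6800−26.6000) = 4.1094. V = [p*·87.7193 + (1−p*)·46.2963]/1.14 = 59.7881. B = V − Δ·S = -55.2758.
Self-financing check: at every node Δ·S+B equals the discounted successor values.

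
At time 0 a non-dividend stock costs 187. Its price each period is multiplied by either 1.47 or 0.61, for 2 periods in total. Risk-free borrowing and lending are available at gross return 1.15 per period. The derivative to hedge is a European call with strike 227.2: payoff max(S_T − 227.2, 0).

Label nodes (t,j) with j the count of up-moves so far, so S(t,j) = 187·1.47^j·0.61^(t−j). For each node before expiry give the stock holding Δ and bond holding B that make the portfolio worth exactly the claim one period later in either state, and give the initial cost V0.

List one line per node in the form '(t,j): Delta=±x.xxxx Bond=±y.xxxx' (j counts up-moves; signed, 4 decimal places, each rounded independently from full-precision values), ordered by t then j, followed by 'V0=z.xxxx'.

Under the risk-neutral measure, an up-move has probability p* = (R−d)/(u−d) = 0.6279 and values discount at R = 1.15.
Terminal payoffs: V(2,0)=0.0000, V(2,1)=0.0000, V(2,2)=176.8883
Node (1,0) S=114.0700: V=(p*·0.0000+(1−p*)·0.0000)/1.15=0.0000; Δ=(0.0000−0.0000)/(167.6829−69.5827)=0.0000; B=V−Δ·S=0.0000
Node (1,1) S=274.8900: V=(p*·176.8883+(1−p*)·0.0000)/1.15=96.5821; Δ=(176.8883−0.0000)/(404.0883−167.6829)=0.7482; B=V−Δ·S=-109.1020
Node (0,0) S=187.0000: V=(p*·96.5821+(1−p*)·0.0000)/1.15=52.7344; Δ=(96.5821−0.0000)/(274.8900−114.0700)=0.6006; B=V−Δ·S=-59.5703
Each (Δ,B) replicates both successor values, so the strategy is self-financing and V0 is arbitrage-free.

(0,0): Delta=0.6006 Bond=-59.5703
(1,0): Delta=0.0000 Bond=0.0000
(1,1): Delta=0.7482 Bond=-109.1020
V0=52.7344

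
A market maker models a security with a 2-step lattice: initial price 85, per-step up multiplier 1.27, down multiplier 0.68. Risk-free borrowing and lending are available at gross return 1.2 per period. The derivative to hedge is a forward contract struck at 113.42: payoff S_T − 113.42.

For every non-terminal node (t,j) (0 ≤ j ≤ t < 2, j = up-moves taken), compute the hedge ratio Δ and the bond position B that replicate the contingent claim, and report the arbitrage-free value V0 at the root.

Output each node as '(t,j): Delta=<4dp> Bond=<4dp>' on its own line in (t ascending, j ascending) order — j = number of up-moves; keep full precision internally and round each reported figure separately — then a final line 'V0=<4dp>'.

Under the risk-neutral measure, an up-move has probability p* = (R−d)/(u−d) = 0.8814 and values discount at R = 1.2.
Payoff layer (t=2): V(2,0)=-74.1160, V(2,1)=-40.0140, V(2,2)=23.6765
  t=1,j=0: stock 57.8000 → up 73.4060 (V=-40.0140), down 39.3040 (V=-74.1160). Price -36.7167; hedge Δ=1.0000, bond B=-94.5167.
  t=1,j=1: stock 107.9500 → up 137.0965 (V=23.6765), down 73.4060 (V=-40.0140). Price 13.4333; hedge Δ=1.0000, bond B=-94.5167.
  t=0,j=0: stock 85.0000 → up 107.9500 (V=13.4333), down 57.8000 (V=-36.7167). Price 6.2361; hedge Δ=1.0000, bond B=-78.7639.
Each (Δ,B) replicates both successor values, so the strategy is self-financing and V0 is arbitrage-free.

(0,0): Delta=1.0000 Bond=-78.7639
(1,0): Delta=1.0000 Bond=-94.5167
(1,1): Delta=1.0000 Bond=-94.5167
V0=6.2361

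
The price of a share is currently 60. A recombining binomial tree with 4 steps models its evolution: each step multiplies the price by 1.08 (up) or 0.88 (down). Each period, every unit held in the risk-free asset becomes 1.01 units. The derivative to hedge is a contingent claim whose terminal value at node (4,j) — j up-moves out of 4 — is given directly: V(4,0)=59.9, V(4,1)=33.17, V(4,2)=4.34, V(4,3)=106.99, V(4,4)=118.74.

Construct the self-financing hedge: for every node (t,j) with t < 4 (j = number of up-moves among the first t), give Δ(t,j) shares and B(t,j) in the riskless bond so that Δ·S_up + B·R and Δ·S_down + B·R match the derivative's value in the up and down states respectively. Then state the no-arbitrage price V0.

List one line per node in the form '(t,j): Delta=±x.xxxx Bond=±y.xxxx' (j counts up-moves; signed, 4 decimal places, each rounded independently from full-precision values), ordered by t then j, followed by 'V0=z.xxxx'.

Since d<R<u, set p* = (R−d)/(u−d) = 0.6500; price each node as the discounted p*-expectation of its children.
At expiry t=4: V(4,0)=59.9000, V(4,1)=33.1700, V(4,2)=4.3400, V(4,3)=106.9900, V(4,4)=118.7400
  t=3,j=0: stock 40.8883 → up 44.1594 (V=33.1700), down 35.9817 (V=59.9000). Price 42.1045; hedge Δ=-3.2687, bond B=175.7545.
  t=3,j=1: stock 50.1811 → up 54.1956 (V=4.3400), down 44.1594 (V=33.1700). Price 14.2876; hedge Δ=-2.8726, bond B=158.4376.
  t=3,j=2: stock 61.5859 → up 66.5128 (V=106.9900), down 54.1956 (V=4.3400). Price 70.3589; hedge Δ=8.3339, bond B=-442.8911.
  t=3,j=3: stock 75.5827 → up 81.6293 (V=118.7400), down 66.5128 (V=106.9900). Price 113.4926; hedge Δ=0.7773, bond B=54.7426.
  t=2,j=0: stock 46.4640 → up 50.1811 (V=14.2876), down 40.8883 (V=42.1045). Price 23.7857; hedge Δ=-2.9934, bond B=162.8698.
  t=2,j=1: stock 57.0240 → up 61.5859 (V=70.3589), down 50.1811 (V=14.2876). Price 50.2316; hedge Δ=4.9165, bond B=-230.1248.
  t=2,j=2: stock 69.9840 → up 75.5827 (V=113.4926), down 61.5859 (V=70.3589). Price 97.4216; hedge Δ=3.0817, bond B=-118.2467.
  t=1,j=0: stock 52.8000 → up 57.0240 (V=50.2316), down 46.4640 (V=23.7857). Price 40.5699; hedge Δ=2.5044, bond B=-91.6601.
  t=1,j=1: stock 64.8000 → up 69.9840 (V=97.4216), down 57.0240 (V=50.2316). Price 80.1041; hedge Δ=3.6412, bond B=-155.8456.
  t=0,j=0: stock 60.0000 → up 64.8000 (V=80.1041), down 52.8000 (V=40.5699). Price 65.6110; hedge Δ=3.2945, bond B=-132.0601.
Each (Δ,B) replicates both successor values, so the strategy is self-financing and V0 is arbitrage-free.

(0,0): Delta=3.2945 Bond=-132.0601
(1,0): Delta=2.5044 Bond=-91.6601
(1,1): Delta=3.6412 Bond=-155.8456
(2,0): Delta=-2.9934 Bond=162.8698
(2,1): Delta=4.9165 Bond=-230.1248
(2,2): Delta=3.0817 Bond=-118.2467
(3,0): Delta=-3.2687 Bond=175.7545
(3,1): Delta=-2.8726 Bond=158.4376
(3,2): Delta=8.3339 Bond=-442.8911
(3,3): Delta=0.7773 Bond=54.7426
V0=65.6110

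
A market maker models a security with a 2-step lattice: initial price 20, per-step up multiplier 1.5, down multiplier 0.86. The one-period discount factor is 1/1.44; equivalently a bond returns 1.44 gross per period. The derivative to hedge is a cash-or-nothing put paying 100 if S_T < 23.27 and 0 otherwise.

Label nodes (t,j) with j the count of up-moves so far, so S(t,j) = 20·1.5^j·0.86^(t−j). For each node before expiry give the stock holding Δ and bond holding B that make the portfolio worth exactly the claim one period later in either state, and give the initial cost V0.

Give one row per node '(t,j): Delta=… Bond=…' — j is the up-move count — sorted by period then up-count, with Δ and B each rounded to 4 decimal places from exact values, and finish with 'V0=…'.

The replicating-portfolio and risk-neutral prices coincide; use p* = (1.44−0.86)/(1.5−0.86) = 0.9062 for the latter.
Payoff layer (t=2): V(2,0)=100.0000, V(2,1)=0.0000, V(2,2)=0.0000
(1,0): S=17.2000. Δ = (V_up−V_dn)/(S_up−S_dn) = (0.0000−100.0000)/(25.8000−14.7920) = -9.0843. V = [p*·0.0000 + (1−p*)·100.0000]/1.44 = 6.5104. B = V − Δ·S = 162.7604.
(1,1): S=30.0000. Δ = (V_up−V_dn)/(S_up−S_dn) = (0.0000−0.0000)/(45.0000−25.8000) = 0.0000. V = [p*·0.0000 + (1−p*)·0.0000]/1.44 = 0.0000. B = V − Δ·S = 0.0000.
(0,0): S=20.0000. Δ = (V_up−V_dn)/(S_up−S_dn) = (0.0000−6.5104)/(30.0000−17.2000) = -0.5086. V = [p*·0.0000 + (1−p*)·6.5104]/1.44 = 0.4239. B = V − Δ·S = 10.5964.
The time-0 hedge costs 0.4239, which is the no-arbitrage price.

(0,0): Delta=-0.5086 Bond=10.5964
(1,0): Delta=-9.0843 Bond=162.7604
(1,1): Delta=0.0000 Bond=0.0000
V0=0.4239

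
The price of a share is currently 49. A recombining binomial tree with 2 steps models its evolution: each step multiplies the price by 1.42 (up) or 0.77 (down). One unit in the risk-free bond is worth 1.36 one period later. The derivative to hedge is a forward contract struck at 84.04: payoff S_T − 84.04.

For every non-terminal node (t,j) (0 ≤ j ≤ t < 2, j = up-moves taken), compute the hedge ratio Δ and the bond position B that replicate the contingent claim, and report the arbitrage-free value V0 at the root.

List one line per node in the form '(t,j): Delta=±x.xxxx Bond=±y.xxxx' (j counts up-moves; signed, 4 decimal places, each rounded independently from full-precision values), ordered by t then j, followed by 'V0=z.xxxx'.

Since d<R<u, set p* = (R−d)/(u−d) = 0.9077; price each node as the discounted p*-expectation of its children.
Payoff layer (t=2): V(2,0)=-54.9879, V(2,1)=-30.4634, V(2,2)=14.7636
  t=1,j=0: stock 37.7300 → up 53.5766 (V=-30.4634), down 29.0521 (V=-54.9879). Price -24.0641; hedge Δ=1.0000, bond B=-61.7941.
  t=1,j=1: stock 69.5800 → up 98.8036 (V=14.7636), down 53.5766 (V=-30.4634). Price 7.7859; hedge Δ=1.0000, bond B=-61.7941.
  t=0,j=0: stock 49.0000 → up 69.5800 (V=7.7859), down 37.7300 (V=-24.0641). Price 3.5631; hedge Δ=1.0000, bond B=-45.4369.
The time-0 hedge costs 3.5631, which is the no-arbitrage price.

(0,0): Delta=1.0000 Bond=-45.4369
(1,0): Delta=1.0000 Bond=-61.7941
(1,1): Delta=1.0000 Bond=-61.7941
V0=3.5631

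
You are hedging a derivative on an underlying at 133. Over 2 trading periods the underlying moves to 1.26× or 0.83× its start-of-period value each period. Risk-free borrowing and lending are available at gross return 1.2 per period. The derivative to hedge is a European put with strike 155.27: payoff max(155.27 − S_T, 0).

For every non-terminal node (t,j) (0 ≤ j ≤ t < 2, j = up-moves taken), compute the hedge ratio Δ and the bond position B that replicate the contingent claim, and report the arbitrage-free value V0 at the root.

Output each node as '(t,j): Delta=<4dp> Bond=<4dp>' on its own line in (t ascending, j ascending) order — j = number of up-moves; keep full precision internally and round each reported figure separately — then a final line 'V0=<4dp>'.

Under the risk-neutral measure, an up-move has probability p* = (R−d)/(u−d) = 0.8605 and values discount at R = 1.2.
At expiry t=2: V(2,0)=63.6463, V(2,1)=16.1786, V(2,2)=0.0000
(1,0): S=110.3900. Δ = (V_up−V_dn)/(S_up−S_dn) = (16.1786−63.6463)/(139.0914−91.6237) = -1.0000. V = [p*·16.1786 + (1−p*)·63.6463]/1.2 = 19.0017. B = V − Δ·S = 129.3917.
(1,1): S=167.5800. Δ = (V_up−V_dn)/(S_up−S_dn) = (0.0000−16.1786)/(211.1508−139.0914) = -0.2245. V = [p*·0.0000 + (1−p*)·16.1786]/1.2 = 1.8812. B = V − Δ·S = 39.5059.
(0,0): S=133.0000. Δ = (V_up−V_dn)/(S_up−S_dn) = (1.8812−19.0017)/(167.5800−110.3900) = -0.2994. V = [p*·1.8812 + (1−p*)·19.0017]/1.2 = 3.5584. B = V − Δ·S = 43.3734.
Root portfolio cost Δ·133+B reproduces V0=3.5584.

(0,0): Delta=-0.2994 Bond=43.3734
(1,0): Delta=-1.0000 Bond=129.3917
(1,1): Delta=-0.2245 Bond=39.5059
V0=3.5584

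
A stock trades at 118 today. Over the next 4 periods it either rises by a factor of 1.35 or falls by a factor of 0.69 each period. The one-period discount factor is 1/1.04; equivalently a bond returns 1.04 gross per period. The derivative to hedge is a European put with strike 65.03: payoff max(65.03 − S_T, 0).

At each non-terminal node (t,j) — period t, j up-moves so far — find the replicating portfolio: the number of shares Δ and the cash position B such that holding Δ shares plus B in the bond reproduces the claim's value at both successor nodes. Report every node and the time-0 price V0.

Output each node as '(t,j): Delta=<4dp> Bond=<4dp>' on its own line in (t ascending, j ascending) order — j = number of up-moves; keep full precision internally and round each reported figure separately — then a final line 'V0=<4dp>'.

(0,0): Delta=-0.0811 Bond=13.5529
(1,0): Delta=-0.2059 Bond=24.2572
(1,1): Delta=-0.0246 Bond=5.0942
(2,0): Delta=-0.4863 Bond=40.9750
(2,1): Delta=-0.0791 Bond=11.2796
(2,2): Delta=0.0000 Bond=0.0000
(3,0): Delta=-1.0000 Bond=62.5288
(3,1): Delta=-0.2537 Bond=24.9752
(3,2): Delta=0.0000 Bond=0.0000
(3,3): Delta=0.0000 Bond=0.0000
V0=3.9787

The replicating-portfolio and risk-neutral prices coincide; use p* = (1.04−0.69)/(1.35−0.69) = 0.5303 for the latter.
Payoff layer (t=4): V(4,0)=38.2828, V(4,1)=12.6985, V(4,2)=0.0000, V(4,3)=0.0000, V(4,4)=0.0000
(3,0): S=38.7641. Δ = (V_up−V_dn)/(S_up−S_dn) = (12.6985−38.2828)/(52.3315−26.7472) = -1.0000. V = [p*·12.6985 + (1−p*)·38.2828]/1.04 = 23.7648. B = V − Δ·S = 62.5288.
(3,1): S=75.8427. Δ = (V_up−V_dn)/(S_up−S_dn) = (0.0000−12.6985)/(102.3877−52.3315) = -0.2537. V = [p*·0.0000 + (1−p*)·12.6985]/1.04 = 5.7351. B = V − Δ·S = 24.9752.
(3,2): S=148.3880. Δ = (V_up−V_dn)/(S_up−S_dn) = (0.0000−0.0000)/(200.3237−102.3877) = 0.0000. V = [p*·0.0000 + (1−p*)·0.0000]/1.04 = 0.0000. B = V − Δ·S = 0.0000.
(3,3): S=290.3243. Δ = (V_up−V_dn)/(S_up−S_dn) = (0.0000−0.0000)/(391.9377−200.3237) = 0.0000. V = [p*·0.0000 + (1−p*)·0.0000]/1.04 = 0.0000. B = V − Δ·S = 0.0000.
(2,0): S=56.1798. Δ = (V_up−V_dn)/(S_up−S_dn) = (5.7351−23.7648)/(75.8427−38.7641) = -0.4863. V = [p*·5.7351 + (1−p*)·23.7648]/1.04 = 13.6573. B = V − Δ·S = 40.9750.
(2,1): S=109.9170. Δ = (V_up−V_dn)/(S_up−S_dn) = (0.0000−5.7351)/(148.3880−75.8427) = -0.0791. V = [p*·0.0000 + (1−p*)·5.7351]/1.04 = 2.5901. B = V − Δ·S = 11.2796.
(2,2): S=215.0550. Δ = (V_up−V_dn)/(S_up−S_dn) = (0.0000−0.0000)/(290.3243−148.3880) = 0.0000. V = [p*·0.0000 + (1−p*)·0.0000]/1.04 = 0.0000. B = V − Δ·S = 0.0000.
(1,0): S=81.4200. Δ = (V_up−V_dn)/(S_up−S_dn) = (2.5901−13.6573)/(109.9170−56.1798) = -0.2059. V = [p*·2.5901 + (1−p*)·13.6573]/1.04 = 7.4888. B = V − Δ·S = 24.2572.
(1,1): S=159.3000. Δ = (V_up−V_dn)/(S_up−S_dn) = (0.0000−2.5901)/(215.0550−109.9170) = -0.0246. V = [p*·0.0000 + (1−p*)·2.5901]/1.04 = 1.1698. B = V − Δ·S = 5.0942.
(0,0): S=118.0000. Δ = (V_up−V_dn)/(S_up−S_dn) = (1.1698−7.4888)/(159.3000−81.4200) = -0.0811. V = [p*·1.1698 + (1−p*)·7.4888]/1.04 = 3.9787. B = V − Δ·S = 13.5529.
Self-financing check: at every node Δ·S+B equals the discounted successor values.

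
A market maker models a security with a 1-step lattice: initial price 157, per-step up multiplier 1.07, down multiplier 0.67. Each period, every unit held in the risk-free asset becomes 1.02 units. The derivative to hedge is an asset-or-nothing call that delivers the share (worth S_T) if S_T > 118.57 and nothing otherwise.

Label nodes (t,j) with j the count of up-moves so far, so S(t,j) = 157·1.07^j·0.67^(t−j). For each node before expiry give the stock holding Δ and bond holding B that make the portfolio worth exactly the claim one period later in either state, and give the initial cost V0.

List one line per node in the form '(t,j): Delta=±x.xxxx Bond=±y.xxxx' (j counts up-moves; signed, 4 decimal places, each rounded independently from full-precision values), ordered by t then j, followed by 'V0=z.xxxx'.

Risk-neutral probability p* = (R−d)/(u−d) = (1.02−0.67)/(1.07−0.67) = 0.8750.
Terminal values V(1,·): V(1,0)=0.0000, V(1,1)=167.9900
(0,0): S=157.0000. Δ = (V_up−V_dn)/(S_up−S_dn) = (167.9900−0.0000)/(167.9900−105.1900) = 2.6750. V = [p*·167.9900 + (1−p*)·0.0000]/1.02 = 144.1091. B = V − Δ·S = -275.8659.
Each (Δ,B) replicates both successor values, so the strategy is self-financing and V0 is arbitrage-free.

(0,0): Delta=2.6750 Bond=-275.8659
V0=144.1091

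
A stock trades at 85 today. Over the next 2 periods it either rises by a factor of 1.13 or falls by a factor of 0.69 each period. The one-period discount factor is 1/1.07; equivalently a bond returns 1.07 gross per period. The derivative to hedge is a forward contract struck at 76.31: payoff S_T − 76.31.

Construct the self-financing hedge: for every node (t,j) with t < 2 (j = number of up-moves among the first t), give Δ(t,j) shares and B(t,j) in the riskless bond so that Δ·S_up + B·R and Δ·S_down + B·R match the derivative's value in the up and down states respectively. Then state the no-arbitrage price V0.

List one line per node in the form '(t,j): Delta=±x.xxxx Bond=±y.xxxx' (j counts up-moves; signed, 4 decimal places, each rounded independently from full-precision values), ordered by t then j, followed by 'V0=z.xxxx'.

(0,0): Delta=1.0000 Bond=-66.6521
(1,0): Delta=1.0000 Bond=-71.3178
(1,1): Delta=1.0000 Bond=-71.3178
V0=18.3479

Since d<R<u, set p* = (R−d)/(u−d) = 0.8636; price each node as the discounted p*-expectation of its children.
Terminal payoffs: V(2,0)=-35.8415, V(2,1)=-10.0355, V(2,2)=32.2265
(1,0): S=58.6500. Δ = (V_up−V_dn)/(S_up−S_dn) = (-10.0355−-35.8415)/(66.2745−40.4685) = 1.0000. V = [p*·-10.0355 + (1−p*)·-35.8415]/1.07 = -12.6678. B = V − Δ·S = -71.3178.
(1,1): S=96.0500. Δ = (V_up−V_dn)/(S_up−S_dn) = (32.2265−-10.0355)/(108.5365−66.2745) = 1.0000. V = [p*·32.2265 + (1−p*)·-10.0355]/1.07 = 24.7322. B = V − Δ·S = -71.3178.
(0,0): S=85.0000. Δ = (V_up−V_dn)/(S_up−S_dn) = (24.7322−-12.6678)/(96.0500−58.6500) = 1.0000. V = [p*·24.7322 + (1−p*)·-12.6678]/1.07 = 18.3479. B = V − Δ·S = -66.6521.
Each (Δ,B) replicates both successor values, so the strategy is self-financing and V0 is arbitrage-free.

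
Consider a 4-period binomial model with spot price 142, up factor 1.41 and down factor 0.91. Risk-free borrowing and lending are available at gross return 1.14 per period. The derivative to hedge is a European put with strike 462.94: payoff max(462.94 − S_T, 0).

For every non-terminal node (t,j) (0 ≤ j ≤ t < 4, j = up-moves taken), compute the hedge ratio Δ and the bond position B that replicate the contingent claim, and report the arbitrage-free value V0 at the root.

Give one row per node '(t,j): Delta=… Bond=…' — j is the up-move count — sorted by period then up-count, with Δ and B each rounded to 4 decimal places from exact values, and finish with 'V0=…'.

No-arbitrage ⇒ martingale measure with p* = (R−d)/(u−d) = 0.4600.
At expiry t=4: V(4,0)=365.5636, V(4,1)=312.0600, V(4,2)=229.1589, V(4,3)=100.7078, V(4,4)=0.0000
  t=3,j=0: stock 107.0071 → up 150.8800 (V=312.0600), down 97.3764 (V=365.5636). Price 299.0806; hedge Δ=-1.0000, bond B=406.0877.
  t=3,j=1: stock 165.8022 → up 233.7811 (V=229.1589), down 150.8800 (V=312.0600). Price 240.2855; hedge Δ=-1.0000, bond B=406.0877.
  t=3,j=2: stock 256.9023 → up 362.2322 (V=100.7078), down 233.7811 (V=229.1589). Price 149.1854; hedge Δ=-1.0000, bond B=406.0877.
  t=3,j=3: stock 398.0574 → up 561.2609 (V=0.0000), down 362.2322 (V=100.7078). Price 47.7037; hedge Δ=-0.5060, bond B=249.1193.
  t=2,j=0: stock 117.5902 → up 165.8022 (V=240.2855), down 107.0071 (V=299.0806). Price 238.6271; hedge Δ=-1.0000, bond B=356.2173.
  t=2,j=1: stock 182.2002 → up 256.9023 (V=149.1854), down 165.8022 (V=240.2855). Price 174.0171; hedge Δ=-1.0000, bond B=356.2173.
  t=2,j=2: stock 282.3102 → up 398.0574 (V=47.7037), down 256.9023 (V=149.1854). Price 89.9156; hedge Δ=-0.7189, bond B=292.8791.
  t=1,j=0: stock 129.2200 → up 182.2002 (V=174.0171), down 117.5902 (V=238.6271). Price 183.2513; hedge Δ=-1.0000, bond B=312.4713.
  t=1,j=1: stock 200.2200 → up 282.3102 (V=89.9156), down 182.2002 (V=174.0171). Price 118.7109; hedge Δ=-0.8401, bond B=286.9138.
  t=0,j=0: stock 142.0000 → up 200.2200 (V=118.7109), down 129.2200 (V=183.2513). Price 134.7041; hedge Δ=-0.9090, bond B=263.7850.
Self-financing check: at every node Δ·S+B equals the discounted successor values.

(0,0): Delta=-0.9090 Bond=263.7850
(1,0): Delta=-1.0000 Bond=312.4713
(1,1): Delta=-0.8401 Bond=286.9138
(2,0): Delta=-1.0000 Bond=356.2173
(2,1): Delta=-1.0000 Bond=356.2173
(2,2): Delta=-0.7189 Bond=292.8791
(3,0): Delta=-1.0000 Bond=406.0877
(3,1): Delta=-1.0000 Bond=406.0877
(3,2): Delta=-1.0000 Bond=406.0877
(3,3): Delta=-0.5060 Bond=249.1193
V0=134.7041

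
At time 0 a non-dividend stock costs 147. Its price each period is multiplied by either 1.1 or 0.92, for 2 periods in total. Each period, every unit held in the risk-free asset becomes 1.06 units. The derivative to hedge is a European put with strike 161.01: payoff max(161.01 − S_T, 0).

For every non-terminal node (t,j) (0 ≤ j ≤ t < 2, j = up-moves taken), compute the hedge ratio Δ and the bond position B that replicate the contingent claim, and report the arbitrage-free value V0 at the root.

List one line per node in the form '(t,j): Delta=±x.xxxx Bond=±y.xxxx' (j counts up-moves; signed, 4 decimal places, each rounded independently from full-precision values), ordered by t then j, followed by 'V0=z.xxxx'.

The replicating-portfolio and risk-neutral prices coincide; use p* = (1.06−0.92)/(1.1−0.92) = 0.7778 for the latter.
Terminal payoffs: V(2,0)=36.5892, V(2,1)=12.2460, V(2,2)=0.0000
(1,0): S=135.2400. Δ = (V_up−V_dn)/(S_up−S_dn) = (12.2460−36.5892)/(148.7640−124.4208) = -1.0000. V = [p*·12.2460 + (1−p*)·36.5892]/1.06 = 16.6562. B = V − Δ·S = 151.8962.
(1,1): S=161.7000. Δ = (V_up−V_dn)/(S_up−S_dn) = (0.0000−12.2460)/(177.8700−148.7640) = -0.4207. V = [p*·0.0000 + (1−p*)·12.2460]/1.06 = 2.5673. B = V − Δ·S = 70.6006.
(0,0): S=147.0000. Δ = (V_up−V_dn)/(S_up−S_dn) = (2.5673−16.6562)/(161.7000−135.2400) = -0.5325. V = [p*·2.5673 + (1−p*)·16.6562]/1.06 = 5.3756. B = V − Δ·S = 83.6475.
The time-0 hedge costs 5.3756, which is the no-arbitrage price.

(0,0): Delta=-0.5325 Bond=83.6475
(1,0): Delta=-1.0000 Bond=151.8962
(1,1): Delta=-0.4207 Bond=70.6006
V0=5.3756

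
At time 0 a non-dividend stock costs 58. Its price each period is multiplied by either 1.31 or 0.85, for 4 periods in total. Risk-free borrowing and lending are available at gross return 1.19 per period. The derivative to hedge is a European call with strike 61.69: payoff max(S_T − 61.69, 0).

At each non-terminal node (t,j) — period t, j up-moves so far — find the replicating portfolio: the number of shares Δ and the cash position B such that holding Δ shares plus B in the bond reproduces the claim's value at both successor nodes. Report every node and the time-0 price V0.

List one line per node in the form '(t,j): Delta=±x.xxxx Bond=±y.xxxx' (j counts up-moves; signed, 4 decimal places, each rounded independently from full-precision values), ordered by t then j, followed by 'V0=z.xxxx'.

Since d<R<u, set p* = (R−d)/(u−d) = 0.7391; price each node as the discounted p*-expectation of its children.
Payoff layer (t=4): V(4,0)=0.0000, V(4,1)=0.0000, V(4,2)=10.2232, V(4,3)=49.1409, V(4,4)=109.1200
(3,0): S=35.6192. Δ = (V_up−V_dn)/(S_up−S_dn) = (0.0000−0.0000)/(46.6612−30.2764) = 0.0000. V = [p*·0.0000 + (1−p*)·0.0000]/1.19 = 0.0000. B = V − Δ·S = 0.0000.
(3,1): S=54.8956. Δ = (V_up−V_dn)/(S_up−S_dn) = (10.2232−0.0000)/(71.9132−46.6612) = 0.4048. V = [p*·10.2232 + (1−p*)·0.0000]/1.19 = 6.3498. B = V − Δ·S = -15.8745.
(3,2): S=84.6037. Δ = (V_up−V_dn)/(S_up−S_dn) = (49.1409−10.2232)/(110.8309−71.9132) = 1.0000. V = [p*·49.1409 + (1−p*)·10.2232]/1.19 = 32.7634. B = V − Δ·S = -51.8403.
(3,3): S=130.3893. Δ = (V_up−V_dn)/(S_up−S_dn) = (109.1200−49.1409)/(170.8100−110.8309) = 1.0000. V = [p*·109.1200 + (1−p*)·49.1409]/1.19 = 78.5489. B = V − Δ·S = -51.8403.
(2,0): S=41.9050. Δ = (V_up−V_dn)/(S_up−S_dn) = (6.3498−0.0000)/(54.8955−35.6192) = 0.3294. V = [p*·6.3498 + (1−p*)·0.0000]/1.19 = 3.9440. B = V − Δ·S = -9.8599.
(2,1): S=64.5830. Δ = (V_up−V_dn)/(S_up−S_dn) = (32.7634−6.3498)/(84.6037−54.8956) = 0.8891. V = [p*·32.7634 + (1−p*)·6.3498]/1.19 = 21.7419. B = V − Δ·S = -35.6789.
(2,2): S=99.5338. Δ = (V_up−V_dn)/(S_up−S_dn) = (78.5489−32.7634)/(130.3893−84.6037) = 1.0000. V = [p*·78.5489 + (1−p*)·32.7634]/1.19 = 55.9705. B = V − Δ·S = -43.5633.
(1,0): S=49.3000. Δ = (V_up−V_dn)/(S_up−S_dn) = (21.7419−3.9440)/(64.5830−41.9050) = 0.7848. V = [p*·21.7419 + (1−p*)·3.9440]/1.19 = 14.3689. B = V − Δ·S = -24.3223.
(1,1): S=75.9800. Δ = (V_up−V_dn)/(S_up−S_dn) = (55.9705−21.7419)/(99.5338−64.5830) = 0.9793. V = [p*·55.9705 + (1−p*)·21.7419]/1.19 = 39.5305. B = V − Δ·S = -34.8794.
(0,0): S=58.0000. Δ = (V_up−V_dn)/(S_up−S_dn) = (39.5305−14.3689)/(75.9800−49.3000) = 0.9431. V = [p*·39.5305 + (1−p*)·14.3689]/1.19 = 27.7030. B = V − Δ·S = -26.9961.
Root portfolio cost Δ·58+B reproduces V0=27.7030.

(0,0): Delta=0.9431 Bond=-26.9961
(1,0): Delta=0.7848 Bond=-24.3223
(1,1): Delta=0.9793 Bond=-34.8794
(2,0): Delta=0.3294 Bond=-9.8599
(2,1): Delta=0.8891 Bond=-35.6789
(2,2): Delta=1.0000 Bond=-43.5633
(3,0): Delta=0.0000 Bond=0.0000
(3,1): Delta=0.4048 Bond=-15.8745
(3,2): Delta=1.0000 Bond=-51.8403
(3,3): Delta=1.0000 Bond=-51.8403
V0=27.7030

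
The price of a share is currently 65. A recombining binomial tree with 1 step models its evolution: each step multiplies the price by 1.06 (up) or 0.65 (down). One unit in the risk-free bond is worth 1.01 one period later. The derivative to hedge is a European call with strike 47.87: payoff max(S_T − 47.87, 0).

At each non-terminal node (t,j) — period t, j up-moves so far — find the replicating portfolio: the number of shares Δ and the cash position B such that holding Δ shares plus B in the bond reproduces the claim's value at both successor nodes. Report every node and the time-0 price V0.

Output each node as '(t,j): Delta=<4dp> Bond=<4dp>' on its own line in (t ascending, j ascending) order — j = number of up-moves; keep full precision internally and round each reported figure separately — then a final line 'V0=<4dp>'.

The replicating-portfolio and risk-neutral prices coincide; use p* = (1.01−0.65)/(1.06−0.65) = 0.8780 for the latter.
Terminal values V(1,·): V(1,0)=0.0000, V(1,1)=21.0300
  t=0,j=0: stock 65.0000 → up 68.9000 (V=21.0300), down 42.2500 (V=0.0000). Price 18.2825; hedge Δ=0.7891, bond B=-33.0101.
Each (Δ,B) replicates both successor values, so the strategy is self-financing and V0 is arbitrage-free.

(0,0): Delta=0.7891 Bond=-33.0101
V0=18.2825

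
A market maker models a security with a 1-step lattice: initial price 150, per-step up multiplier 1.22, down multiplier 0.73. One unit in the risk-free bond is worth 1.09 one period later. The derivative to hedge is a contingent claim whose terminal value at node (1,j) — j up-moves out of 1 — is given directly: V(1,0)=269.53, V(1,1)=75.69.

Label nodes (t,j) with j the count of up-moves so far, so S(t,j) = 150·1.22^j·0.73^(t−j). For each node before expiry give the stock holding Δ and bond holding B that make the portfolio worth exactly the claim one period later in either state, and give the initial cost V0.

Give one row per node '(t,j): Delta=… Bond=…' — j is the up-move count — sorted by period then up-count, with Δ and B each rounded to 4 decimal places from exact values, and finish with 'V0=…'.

(0,0): Delta=-2.6373 Bond=512.2129
V0=116.6210

Since d<R<u, set p* = (R−d)/(u−d) = 0.7347; price each node as the discounted p*-expectation of its children.
Payoff layer (t=1): V(1,0)=269.5300, V(1,1)=75.6900
(0,0): S=150.0000. Δ = (V_up−V_dn)/(S_up−S_dn) = (75.6900−269.5300)/(183.0000−109.5000) = -2.6373. V = [p*·75.6900 + (1−p*)·269.5300]/1.09 = 116.6210. B = V − Δ·S = 512.2129.
Each (Δ,B) replicates both successor values, so the strategy is self-financing and V0 is arbitrage-free.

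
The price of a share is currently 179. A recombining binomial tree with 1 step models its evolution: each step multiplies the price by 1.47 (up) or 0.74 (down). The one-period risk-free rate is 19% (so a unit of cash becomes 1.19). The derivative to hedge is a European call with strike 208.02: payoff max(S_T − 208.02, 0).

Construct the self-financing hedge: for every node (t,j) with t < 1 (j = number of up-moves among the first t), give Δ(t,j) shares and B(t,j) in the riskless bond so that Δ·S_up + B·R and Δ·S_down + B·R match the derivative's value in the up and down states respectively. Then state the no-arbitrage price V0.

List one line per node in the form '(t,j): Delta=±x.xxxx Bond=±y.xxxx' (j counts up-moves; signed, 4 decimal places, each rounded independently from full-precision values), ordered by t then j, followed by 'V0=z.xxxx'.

Since d<R<u, set p* = (R−d)/(u−d) = 0.6164; price each node as the discounted p*-expectation of its children.
Payoff layer (t=1): V(1,0)=0.0000, V(1,1)=55.1100
Node (0,0) S=179.0000: V=(p*·55.1100+(1−p*)·0.0000)/1.19=28.5478; Δ=(55.1100−0.0000)/(263.1300−132.4600)=0.4217; B=V−Δ·S=-46.9453
Self-financing check: at every node Δ·S+B equals the discounted successor values.

(0,0): Delta=0.4217 Bond=-46.9453
V0=28.5478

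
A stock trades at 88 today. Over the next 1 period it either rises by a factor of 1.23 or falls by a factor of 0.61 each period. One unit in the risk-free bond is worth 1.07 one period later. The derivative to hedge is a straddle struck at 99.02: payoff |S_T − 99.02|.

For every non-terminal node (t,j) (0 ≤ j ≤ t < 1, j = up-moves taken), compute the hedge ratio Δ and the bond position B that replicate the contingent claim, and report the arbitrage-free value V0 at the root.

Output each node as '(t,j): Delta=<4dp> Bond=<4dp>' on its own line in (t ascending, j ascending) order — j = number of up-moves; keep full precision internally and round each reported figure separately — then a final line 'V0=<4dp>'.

The replicating-portfolio and risk-neutral prices coincide; use p* = (1.07−0.61)/(1.23−0.61) = 0.7419 for the latter.
Terminal payoffs: V(1,0)=45.3400, V(1,1)=9.2200
  t=0,j=0: stock 88.0000 → up 108.2400 (V=9.2200), down 53.6800 (V=45.3400). Price 17.3283; hedge Δ=-0.6620, bond B=75.5864.
Root portfolio cost Δ·88+B reproduces V0=17.3283.

(0,0): Delta=-0.6620 Bond=75.5864
V0=17.3283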